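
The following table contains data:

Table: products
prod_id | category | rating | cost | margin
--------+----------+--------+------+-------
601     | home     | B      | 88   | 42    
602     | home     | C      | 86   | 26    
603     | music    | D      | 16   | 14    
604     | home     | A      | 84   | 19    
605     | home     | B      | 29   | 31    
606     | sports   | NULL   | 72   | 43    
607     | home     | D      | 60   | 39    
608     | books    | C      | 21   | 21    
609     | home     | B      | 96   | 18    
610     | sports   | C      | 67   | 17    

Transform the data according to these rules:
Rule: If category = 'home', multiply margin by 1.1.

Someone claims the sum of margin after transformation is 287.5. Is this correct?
Yes, the result is correct.

Step 1: Calculate the correct sum after transformation
Step 2: Apply multiplier 1.1 to records where category = 'home'
Step 3: Correct result = 287.5
Step 4: Claimed result = 287.5
Step 5: 287.5 = 287.5 ✓
Conclusion: The claimed result is correct.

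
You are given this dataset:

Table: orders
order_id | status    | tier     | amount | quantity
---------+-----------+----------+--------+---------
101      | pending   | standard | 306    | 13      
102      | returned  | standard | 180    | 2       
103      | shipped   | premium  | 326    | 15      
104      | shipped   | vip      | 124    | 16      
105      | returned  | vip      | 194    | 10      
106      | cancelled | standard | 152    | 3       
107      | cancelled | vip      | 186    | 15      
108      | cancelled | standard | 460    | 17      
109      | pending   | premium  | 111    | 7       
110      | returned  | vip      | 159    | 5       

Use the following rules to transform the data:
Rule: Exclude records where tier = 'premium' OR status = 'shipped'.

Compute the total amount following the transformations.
1637

Step 1: Find records where tier = 'premium' OR status = 'shipped'
Step 2: 3 records match, summing to 561
Step 3: Original sum: 2198
Step 4: Remaining sum = 2198 - 561 = 1637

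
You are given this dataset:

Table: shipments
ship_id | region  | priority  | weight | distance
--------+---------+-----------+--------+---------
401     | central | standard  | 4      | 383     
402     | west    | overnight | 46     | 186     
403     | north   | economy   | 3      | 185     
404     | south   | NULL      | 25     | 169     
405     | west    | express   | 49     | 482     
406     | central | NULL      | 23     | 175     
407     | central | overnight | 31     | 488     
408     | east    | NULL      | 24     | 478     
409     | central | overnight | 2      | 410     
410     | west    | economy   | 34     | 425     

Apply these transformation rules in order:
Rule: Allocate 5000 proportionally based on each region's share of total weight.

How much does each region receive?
central: 1244.81, east: 497.93, north: 62.24, south: 518.67, west: 2676.35

Step 1: Calculate total weight = 241
Step 2: Calculate each region's proportion:
  central: 60/241 = 24.90% → 1244.81
  east: 24/241 = 9.96% → 497.93
  north: 3/241 = 1.24% → 62.24
  south: 25/241 = 10.37% → 518.67
  west: 129/241 = 53.53% → 2676.35
Step 3: Verify: sum of allocations ≈ 5000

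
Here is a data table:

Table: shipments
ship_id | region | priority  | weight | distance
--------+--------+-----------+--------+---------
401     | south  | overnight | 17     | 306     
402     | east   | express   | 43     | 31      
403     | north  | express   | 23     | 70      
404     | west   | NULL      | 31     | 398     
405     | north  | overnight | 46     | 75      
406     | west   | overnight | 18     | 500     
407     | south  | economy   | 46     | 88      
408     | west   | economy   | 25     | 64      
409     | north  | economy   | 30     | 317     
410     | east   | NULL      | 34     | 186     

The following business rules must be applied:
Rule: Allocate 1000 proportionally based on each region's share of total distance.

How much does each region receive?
east: 106.63, north: 227.03, south: 193.61, west: 472.73

Step 1: Calculate total distance = 2035
Step 2: Calculate each region's proportion:
  east: 217/2035 = 10.66% → 106.63
  north: 462/2035 = 22.70% → 227.03
  south: 394/2035 = 19.36% → 193.61
  west: 962/2035 = 47.27% → 472.73
Step 3: Verify: sum of allocations ≈ 1000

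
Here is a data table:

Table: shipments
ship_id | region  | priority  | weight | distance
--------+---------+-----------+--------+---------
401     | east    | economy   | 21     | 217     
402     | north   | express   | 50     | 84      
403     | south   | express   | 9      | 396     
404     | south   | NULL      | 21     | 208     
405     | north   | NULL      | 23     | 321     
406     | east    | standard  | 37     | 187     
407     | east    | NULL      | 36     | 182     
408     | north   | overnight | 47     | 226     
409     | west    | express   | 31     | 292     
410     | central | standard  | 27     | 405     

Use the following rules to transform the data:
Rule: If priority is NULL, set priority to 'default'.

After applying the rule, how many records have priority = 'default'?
3

Step 1: Count records where priority IS NULL
Step 2: Found 3 records with NULL priority
Step 3: These records will have priority set to 'default'
Step 4: Records already having priority = 'default': 0
Step 5: Answer: 3 + 0 = 3 records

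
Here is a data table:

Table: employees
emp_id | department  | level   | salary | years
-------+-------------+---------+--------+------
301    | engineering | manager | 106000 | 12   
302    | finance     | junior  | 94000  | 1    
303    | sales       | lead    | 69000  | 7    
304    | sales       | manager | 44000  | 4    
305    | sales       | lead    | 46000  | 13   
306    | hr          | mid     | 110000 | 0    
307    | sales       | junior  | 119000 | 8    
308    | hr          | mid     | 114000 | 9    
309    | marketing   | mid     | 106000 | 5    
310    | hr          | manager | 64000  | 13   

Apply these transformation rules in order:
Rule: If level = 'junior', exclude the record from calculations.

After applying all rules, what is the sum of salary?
659000

Step 1: Identify records where level = 'junior'
Step 2: The excluded records sum to 213000
Step 3: Original total salary = 872000
Step 4: Remaining total = 872000 - 213000 = 659000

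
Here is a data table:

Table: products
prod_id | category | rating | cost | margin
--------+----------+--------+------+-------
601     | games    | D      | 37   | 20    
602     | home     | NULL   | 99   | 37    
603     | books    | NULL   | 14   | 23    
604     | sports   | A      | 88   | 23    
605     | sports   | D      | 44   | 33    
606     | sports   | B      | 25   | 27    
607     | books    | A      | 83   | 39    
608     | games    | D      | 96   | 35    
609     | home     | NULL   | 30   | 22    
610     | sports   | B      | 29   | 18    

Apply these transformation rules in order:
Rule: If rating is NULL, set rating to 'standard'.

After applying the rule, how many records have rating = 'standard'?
3

Step 1: Count records where rating IS NULL
Step 2: Found 3 records with NULL rating
Step 3: These records will have rating set to 'standard'
Step 4: Records already having rating = 'standard': 0
Step 5: Answer: 3 + 0 = 3 records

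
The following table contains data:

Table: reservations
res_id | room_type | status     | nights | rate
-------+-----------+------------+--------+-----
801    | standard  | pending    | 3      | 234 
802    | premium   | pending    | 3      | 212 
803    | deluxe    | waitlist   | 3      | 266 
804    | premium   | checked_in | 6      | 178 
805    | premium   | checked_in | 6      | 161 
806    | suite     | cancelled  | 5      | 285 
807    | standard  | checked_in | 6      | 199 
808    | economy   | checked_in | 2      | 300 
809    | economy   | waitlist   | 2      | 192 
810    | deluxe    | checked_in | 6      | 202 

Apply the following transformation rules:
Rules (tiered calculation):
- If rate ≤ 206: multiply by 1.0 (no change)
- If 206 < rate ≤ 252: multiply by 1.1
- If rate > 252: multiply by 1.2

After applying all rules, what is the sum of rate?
2443.8

Step 1: Tier 1 (rate ≤ 206): 5 records, sum = 932 × 1.0 = 932.0
Step 2: Tier 2 (206 < rate ≤ 252): 2 records, sum = 446 × 1.1 = 490.6
Step 3: Tier 3 (rate > 252): 3 records, sum = 851 × 1.2 = 1021.2
Step 4: Final sum = 932.0 + 490.6 + 1021.2 = 2443.8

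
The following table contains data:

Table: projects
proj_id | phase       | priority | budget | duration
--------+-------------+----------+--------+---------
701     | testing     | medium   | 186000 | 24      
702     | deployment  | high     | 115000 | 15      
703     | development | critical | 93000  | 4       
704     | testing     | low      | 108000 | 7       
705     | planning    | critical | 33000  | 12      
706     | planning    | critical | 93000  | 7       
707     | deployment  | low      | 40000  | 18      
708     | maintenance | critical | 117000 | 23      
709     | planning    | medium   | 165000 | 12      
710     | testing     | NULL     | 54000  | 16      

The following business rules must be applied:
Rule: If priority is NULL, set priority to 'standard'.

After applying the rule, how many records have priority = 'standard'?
1

Step 1: Count records where priority IS NULL
Step 2: Found 1 records with NULL priority
Step 3: These records will have priority set to 'standard'
Step 4: Records already having priority = 'standard': 0
Step 5: Answer: 1 + 0 = 1 records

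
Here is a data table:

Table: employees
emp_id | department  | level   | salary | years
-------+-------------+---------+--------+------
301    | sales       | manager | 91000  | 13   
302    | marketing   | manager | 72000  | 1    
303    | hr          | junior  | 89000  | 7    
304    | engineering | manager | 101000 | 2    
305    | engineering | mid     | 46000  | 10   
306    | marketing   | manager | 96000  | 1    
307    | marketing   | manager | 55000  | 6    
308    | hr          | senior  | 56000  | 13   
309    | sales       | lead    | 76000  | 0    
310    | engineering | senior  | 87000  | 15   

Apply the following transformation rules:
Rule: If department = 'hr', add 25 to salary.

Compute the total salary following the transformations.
769050

Step 1: Count records where department = 'hr': 2
Step 2: Total bonus added: 2 × 25 = 50
Step 3: Original sum of salary: 769000
Step 4: Final sum = 769000 + 50 = 769050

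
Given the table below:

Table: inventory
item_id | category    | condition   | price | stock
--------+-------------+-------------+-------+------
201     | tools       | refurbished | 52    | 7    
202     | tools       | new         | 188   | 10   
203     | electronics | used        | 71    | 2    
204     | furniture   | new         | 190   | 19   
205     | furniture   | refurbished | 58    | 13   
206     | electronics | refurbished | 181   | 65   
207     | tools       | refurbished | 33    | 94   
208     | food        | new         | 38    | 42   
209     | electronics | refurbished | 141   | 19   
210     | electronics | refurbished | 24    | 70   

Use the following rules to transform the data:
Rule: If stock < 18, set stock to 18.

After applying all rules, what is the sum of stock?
381

Step 1: 4 records have stock < 18
Step 2: These records originally summed to 32
Step 3: After setting to minimum: 4 × 18 = 72
Step 4: Unaffected records sum: 309
Step 5: Final sum = 72 + 309 = 381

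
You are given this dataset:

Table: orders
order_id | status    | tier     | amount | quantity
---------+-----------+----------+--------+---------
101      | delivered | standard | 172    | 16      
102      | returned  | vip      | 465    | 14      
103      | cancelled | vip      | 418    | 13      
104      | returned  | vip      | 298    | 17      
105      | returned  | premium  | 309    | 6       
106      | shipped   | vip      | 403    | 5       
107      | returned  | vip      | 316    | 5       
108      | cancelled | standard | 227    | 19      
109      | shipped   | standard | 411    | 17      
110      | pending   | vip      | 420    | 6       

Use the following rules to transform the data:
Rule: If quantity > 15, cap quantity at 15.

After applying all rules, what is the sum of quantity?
109

Step 1: 4 records have quantity > 15
Step 2: These records originally summed to 69
Step 3: After capping: 4 × 15 = 60
Step 4: Unaffected records sum: 49
Step 5: Final sum = 60 + 49 = 109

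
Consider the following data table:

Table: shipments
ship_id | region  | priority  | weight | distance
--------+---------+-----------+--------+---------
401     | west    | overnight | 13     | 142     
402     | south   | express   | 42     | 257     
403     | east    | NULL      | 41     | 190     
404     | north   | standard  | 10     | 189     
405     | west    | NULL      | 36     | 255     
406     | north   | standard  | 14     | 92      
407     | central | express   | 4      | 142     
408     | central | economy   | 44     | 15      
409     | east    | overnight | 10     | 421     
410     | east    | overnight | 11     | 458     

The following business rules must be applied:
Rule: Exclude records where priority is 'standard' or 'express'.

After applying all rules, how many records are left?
6

Step 1: Count records to exclude
  - 2 (standard) + 2 (express) = 4 records
Step 2: Total records: 10
Step 3: Remaining = 10 - 4 = 6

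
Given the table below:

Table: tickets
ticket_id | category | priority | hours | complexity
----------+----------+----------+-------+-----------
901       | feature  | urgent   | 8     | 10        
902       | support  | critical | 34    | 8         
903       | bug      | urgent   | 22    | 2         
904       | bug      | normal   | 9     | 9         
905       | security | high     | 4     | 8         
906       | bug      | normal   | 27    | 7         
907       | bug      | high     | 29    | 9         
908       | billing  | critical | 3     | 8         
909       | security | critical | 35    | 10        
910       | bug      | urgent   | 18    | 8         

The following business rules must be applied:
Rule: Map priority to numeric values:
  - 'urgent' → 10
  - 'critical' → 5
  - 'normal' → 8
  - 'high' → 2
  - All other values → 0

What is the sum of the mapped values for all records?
65

Step 1: Apply mapping to each record
Step 2: Count by status:
  'urgent': 3 records × 10 = 30
  'critical': 3 records × 5 = 15
  'normal': 2 records × 8 = 16
  'high': 2 records × 2 = 4
Step 3: Sum all mapped values = 65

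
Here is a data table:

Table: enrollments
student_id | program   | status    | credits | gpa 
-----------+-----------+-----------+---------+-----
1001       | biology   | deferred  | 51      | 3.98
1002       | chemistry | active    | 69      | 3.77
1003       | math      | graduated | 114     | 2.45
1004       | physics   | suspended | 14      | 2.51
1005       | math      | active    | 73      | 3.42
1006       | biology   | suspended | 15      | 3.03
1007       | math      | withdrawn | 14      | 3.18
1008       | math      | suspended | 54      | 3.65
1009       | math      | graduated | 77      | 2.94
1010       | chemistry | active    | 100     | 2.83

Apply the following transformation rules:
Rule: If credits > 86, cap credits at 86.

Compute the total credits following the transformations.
539

Step 1: 2 records have credits > 86
Step 2: These records originally summed to 214
Step 3: After capping: 2 × 86 = 172
Step 4: Unaffected records sum: 367
Step 5: Final sum = 172 + 367 = 539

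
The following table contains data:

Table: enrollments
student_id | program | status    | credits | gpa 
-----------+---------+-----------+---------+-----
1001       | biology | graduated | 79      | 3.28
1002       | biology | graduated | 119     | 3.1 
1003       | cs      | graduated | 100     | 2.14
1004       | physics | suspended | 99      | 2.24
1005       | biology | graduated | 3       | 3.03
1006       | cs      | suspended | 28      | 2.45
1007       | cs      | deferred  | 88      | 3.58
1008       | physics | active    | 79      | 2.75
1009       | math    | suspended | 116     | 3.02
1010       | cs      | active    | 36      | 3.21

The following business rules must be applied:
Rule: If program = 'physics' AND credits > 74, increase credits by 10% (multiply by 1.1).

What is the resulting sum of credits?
764.8

Step 1: Find records where program = 'physics' AND credits > 74
Step 2: 2 records match, summing to 178
Step 3: After multiplier: 178 × 1.1 = 195.8
Step 4: Unaffected records sum: 569
Step 5: Final sum = 195.8 + 569 = 764.8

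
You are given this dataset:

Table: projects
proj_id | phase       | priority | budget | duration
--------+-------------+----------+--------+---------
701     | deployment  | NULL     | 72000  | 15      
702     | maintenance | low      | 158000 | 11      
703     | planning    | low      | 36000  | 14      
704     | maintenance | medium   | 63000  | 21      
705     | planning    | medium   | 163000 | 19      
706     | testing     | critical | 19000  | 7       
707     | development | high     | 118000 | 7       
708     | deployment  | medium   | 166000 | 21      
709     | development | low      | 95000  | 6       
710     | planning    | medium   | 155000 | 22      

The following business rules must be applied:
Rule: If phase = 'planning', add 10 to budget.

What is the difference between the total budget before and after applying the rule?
30

Step 1: Original sum of budget = 1045000
Step 2: 3 records have phase = 'planning'
Step 3: Each affected record changes by 10
Step 4: Total change = 3 × 10 = 30
Step 5: New sum = 1045000 + 30 = 1045030
Step 6: Difference = |1045030 - 1045000| = 30
        (Sum increased by 30)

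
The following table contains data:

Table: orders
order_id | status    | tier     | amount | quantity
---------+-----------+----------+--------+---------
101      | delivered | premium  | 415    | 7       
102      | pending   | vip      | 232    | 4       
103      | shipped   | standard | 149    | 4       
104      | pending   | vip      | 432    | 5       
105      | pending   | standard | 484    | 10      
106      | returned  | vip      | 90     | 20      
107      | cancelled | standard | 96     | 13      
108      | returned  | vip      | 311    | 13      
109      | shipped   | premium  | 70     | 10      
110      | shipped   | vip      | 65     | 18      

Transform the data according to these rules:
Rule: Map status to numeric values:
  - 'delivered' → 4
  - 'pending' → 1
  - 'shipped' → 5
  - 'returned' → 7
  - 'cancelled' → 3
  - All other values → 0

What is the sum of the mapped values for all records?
39

Step 1: Apply mapping to each record
Step 2: Count by status:
  'delivered': 1 records × 4 = 4
  'pending': 3 records × 1 = 3
  'shipped': 3 records × 5 = 15
  'returned': 2 records × 7 = 14
  'cancelled': 1 records × 3 = 3
Step 3: Sum all mapped values = 39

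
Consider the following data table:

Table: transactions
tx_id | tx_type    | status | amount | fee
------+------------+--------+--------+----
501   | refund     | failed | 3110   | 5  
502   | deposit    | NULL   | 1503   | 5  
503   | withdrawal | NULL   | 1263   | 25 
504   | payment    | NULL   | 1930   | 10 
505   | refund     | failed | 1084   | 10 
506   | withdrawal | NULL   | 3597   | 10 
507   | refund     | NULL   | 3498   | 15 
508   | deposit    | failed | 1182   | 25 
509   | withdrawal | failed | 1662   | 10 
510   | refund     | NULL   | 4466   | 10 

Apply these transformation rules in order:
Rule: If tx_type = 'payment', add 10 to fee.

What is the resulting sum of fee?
135

Step 1: Count records where tx_type = 'payment': 1
Step 2: Total bonus added: 1 × 10 = 10
Step 3: Original sum of fee: 125
Step 4: Final sum = 125 + 10 = 135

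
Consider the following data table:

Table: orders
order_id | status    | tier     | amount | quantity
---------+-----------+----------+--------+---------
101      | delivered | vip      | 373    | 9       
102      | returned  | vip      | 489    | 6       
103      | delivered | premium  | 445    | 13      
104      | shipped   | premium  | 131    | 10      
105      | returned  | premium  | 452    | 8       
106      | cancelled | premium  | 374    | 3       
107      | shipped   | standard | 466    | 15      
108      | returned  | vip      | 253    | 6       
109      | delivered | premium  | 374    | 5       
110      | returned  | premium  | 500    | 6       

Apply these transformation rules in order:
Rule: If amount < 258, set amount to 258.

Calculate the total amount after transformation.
3989

Step 1: 2 records have amount < 258
Step 2: These records originally summed to 384
Step 3: After setting to minimum: 2 × 258 = 516
Step 4: Unaffected records sum: 3473
Step 5: Final sum = 516 + 3473 = 3989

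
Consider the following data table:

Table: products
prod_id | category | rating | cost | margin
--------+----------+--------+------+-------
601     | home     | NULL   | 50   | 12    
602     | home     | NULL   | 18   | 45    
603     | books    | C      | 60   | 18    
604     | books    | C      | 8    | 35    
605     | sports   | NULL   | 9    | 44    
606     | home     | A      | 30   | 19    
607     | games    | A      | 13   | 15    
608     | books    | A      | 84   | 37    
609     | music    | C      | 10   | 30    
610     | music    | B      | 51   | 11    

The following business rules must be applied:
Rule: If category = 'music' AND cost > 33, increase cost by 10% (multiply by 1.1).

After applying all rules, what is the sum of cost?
338.1

Step 1: Find records where category = 'music' AND cost > 33
Step 2: 1 records match, summing to 51
Step 3: After multiplier: 51 × 1.1 = 56.1
Step 4: Unaffected records sum: 282
Step 5: Final sum = 56.1 + 282 = 338.1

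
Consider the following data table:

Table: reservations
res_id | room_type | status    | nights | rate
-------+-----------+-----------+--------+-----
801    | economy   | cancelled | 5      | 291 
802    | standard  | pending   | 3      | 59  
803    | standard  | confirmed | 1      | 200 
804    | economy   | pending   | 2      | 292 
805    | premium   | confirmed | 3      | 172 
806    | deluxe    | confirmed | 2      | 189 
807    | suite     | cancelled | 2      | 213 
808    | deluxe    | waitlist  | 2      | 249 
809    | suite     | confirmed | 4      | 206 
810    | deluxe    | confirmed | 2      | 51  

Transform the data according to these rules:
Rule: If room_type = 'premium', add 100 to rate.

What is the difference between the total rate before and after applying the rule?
100

Step 1: Original sum of rate = 1922
Step 2: 1 records have room_type = 'premium'
Step 3: Each affected record changes by 100
Step 4: Total change = 1 × 100 = 100
Step 5: New sum = 1922 + 100 = 2022
Step 6: Difference = |2022 - 1922| = 100
        (Sum increased by 100)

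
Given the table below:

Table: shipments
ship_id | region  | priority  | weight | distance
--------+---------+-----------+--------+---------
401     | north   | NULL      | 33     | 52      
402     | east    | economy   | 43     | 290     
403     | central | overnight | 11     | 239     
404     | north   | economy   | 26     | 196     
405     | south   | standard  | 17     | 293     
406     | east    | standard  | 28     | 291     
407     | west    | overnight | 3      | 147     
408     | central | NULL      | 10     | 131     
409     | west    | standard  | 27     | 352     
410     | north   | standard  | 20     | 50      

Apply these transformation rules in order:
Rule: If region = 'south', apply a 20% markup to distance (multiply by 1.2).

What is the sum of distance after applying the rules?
2099.6

Step 1: Records with region = 'south' have total distance = 293
Step 2: Apply multiplier: 293 × 1.2 = 351.6
Step 3: Other records total: 1748
Step 4: Final sum = 351.6 + 1748 = 2099.6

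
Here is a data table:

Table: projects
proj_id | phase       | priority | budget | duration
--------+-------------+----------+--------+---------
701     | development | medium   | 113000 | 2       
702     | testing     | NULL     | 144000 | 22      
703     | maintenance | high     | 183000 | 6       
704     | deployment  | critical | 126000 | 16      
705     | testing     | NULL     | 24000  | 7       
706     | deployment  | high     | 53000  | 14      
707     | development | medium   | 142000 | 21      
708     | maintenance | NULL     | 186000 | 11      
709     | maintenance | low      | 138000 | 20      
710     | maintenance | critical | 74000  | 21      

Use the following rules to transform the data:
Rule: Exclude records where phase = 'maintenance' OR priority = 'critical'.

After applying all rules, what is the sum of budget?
476000

Step 1: Find records where phase = 'maintenance' OR priority = 'critical'
Step 2: 5 records match, summing to 707000
Step 3: Original sum: 1183000
Step 4: Remaining sum = 1183000 - 707000 = 476000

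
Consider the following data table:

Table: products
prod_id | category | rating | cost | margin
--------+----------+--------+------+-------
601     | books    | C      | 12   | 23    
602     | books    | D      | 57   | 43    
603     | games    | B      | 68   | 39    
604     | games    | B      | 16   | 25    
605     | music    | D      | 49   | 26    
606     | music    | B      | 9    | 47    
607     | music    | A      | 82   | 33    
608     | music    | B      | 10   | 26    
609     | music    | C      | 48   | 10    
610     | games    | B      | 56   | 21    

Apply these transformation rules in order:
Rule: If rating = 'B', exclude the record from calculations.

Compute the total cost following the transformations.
248

Step 1: Identify records where rating = 'B'
Step 2: The excluded records sum to 159
Step 3: Original total cost = 407
Step 4: Remaining total = 407 - 159 = 248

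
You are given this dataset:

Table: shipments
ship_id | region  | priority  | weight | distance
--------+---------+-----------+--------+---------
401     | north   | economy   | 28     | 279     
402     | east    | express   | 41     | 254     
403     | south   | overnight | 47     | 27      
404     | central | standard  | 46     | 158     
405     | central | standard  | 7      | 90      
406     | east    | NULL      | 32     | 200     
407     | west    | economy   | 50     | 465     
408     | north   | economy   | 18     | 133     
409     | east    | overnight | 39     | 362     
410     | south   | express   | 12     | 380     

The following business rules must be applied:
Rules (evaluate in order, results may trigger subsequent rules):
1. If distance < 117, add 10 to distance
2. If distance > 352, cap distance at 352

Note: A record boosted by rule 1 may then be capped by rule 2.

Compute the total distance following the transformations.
2217

Step 1: Apply rule 1 to records with distance < 117
  - 2 records get bonus of 10
  - Of these, 0 records then exceed 352 and get capped
Step 2: Apply rule 2 to records with distance > 352
  - 3 records (original) are capped
Step 3: Calculate final sum = 2217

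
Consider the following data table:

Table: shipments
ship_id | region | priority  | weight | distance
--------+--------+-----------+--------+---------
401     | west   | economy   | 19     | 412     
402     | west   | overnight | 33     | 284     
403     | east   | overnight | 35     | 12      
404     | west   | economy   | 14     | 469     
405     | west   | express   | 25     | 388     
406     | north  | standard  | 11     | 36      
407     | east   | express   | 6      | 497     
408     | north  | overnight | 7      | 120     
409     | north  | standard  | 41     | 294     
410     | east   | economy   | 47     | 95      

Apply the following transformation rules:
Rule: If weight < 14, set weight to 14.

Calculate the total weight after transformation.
256

Step 1: 3 records have weight < 14
Step 2: These records originally summed to 24
Step 3: After setting to minimum: 3 × 14 = 42
Step 4: Unaffected records sum: 214
Step 5: Final sum = 42 + 214 = 256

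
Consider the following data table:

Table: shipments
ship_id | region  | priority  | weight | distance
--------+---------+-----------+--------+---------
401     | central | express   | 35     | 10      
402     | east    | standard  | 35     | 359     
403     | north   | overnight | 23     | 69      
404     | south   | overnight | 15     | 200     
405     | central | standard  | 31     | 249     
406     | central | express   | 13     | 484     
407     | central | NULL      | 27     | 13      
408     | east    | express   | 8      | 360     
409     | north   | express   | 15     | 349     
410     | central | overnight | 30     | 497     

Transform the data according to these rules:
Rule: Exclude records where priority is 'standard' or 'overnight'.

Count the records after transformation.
5

Step 1: Count records to exclude
  - 2 (standard) + 3 (overnight) = 5 records
Step 2: Total records: 10
Step 3: Remaining = 10 - 5 = 5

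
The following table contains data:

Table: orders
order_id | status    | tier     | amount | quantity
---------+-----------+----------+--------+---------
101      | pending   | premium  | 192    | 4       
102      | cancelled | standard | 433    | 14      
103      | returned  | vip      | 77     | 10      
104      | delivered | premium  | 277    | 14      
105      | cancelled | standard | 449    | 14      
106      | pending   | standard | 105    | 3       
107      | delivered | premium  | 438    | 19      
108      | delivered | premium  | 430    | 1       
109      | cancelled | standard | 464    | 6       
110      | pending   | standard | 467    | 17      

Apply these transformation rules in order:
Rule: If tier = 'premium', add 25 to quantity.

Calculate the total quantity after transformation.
202

Step 1: Count records where tier = 'premium': 4
Step 2: Total bonus added: 4 × 25 = 100
Step 3: Original sum of quantity: 102
Step 4: Final sum = 102 + 100 = 202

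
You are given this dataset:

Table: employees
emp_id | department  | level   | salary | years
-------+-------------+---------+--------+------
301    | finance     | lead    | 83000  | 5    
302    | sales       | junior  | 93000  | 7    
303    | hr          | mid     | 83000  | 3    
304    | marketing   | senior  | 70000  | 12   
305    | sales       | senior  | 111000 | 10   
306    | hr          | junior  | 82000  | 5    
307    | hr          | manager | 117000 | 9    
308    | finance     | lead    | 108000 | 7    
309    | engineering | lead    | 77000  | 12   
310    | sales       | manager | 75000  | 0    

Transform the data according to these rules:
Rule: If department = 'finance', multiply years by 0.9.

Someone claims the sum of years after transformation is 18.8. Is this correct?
No, the correct result is 68.8.

Step 1: Calculate the correct sum after transformation
Step 2: Apply multiplier 0.9 to records where department = 'finance'
Step 3: Correct result = 68.8
Step 4: Claimed result = 18.8
Step 5: 68.8 ≠ 18.8
Conclusion: The claimed result is incorrect. The correct answer is 68.8.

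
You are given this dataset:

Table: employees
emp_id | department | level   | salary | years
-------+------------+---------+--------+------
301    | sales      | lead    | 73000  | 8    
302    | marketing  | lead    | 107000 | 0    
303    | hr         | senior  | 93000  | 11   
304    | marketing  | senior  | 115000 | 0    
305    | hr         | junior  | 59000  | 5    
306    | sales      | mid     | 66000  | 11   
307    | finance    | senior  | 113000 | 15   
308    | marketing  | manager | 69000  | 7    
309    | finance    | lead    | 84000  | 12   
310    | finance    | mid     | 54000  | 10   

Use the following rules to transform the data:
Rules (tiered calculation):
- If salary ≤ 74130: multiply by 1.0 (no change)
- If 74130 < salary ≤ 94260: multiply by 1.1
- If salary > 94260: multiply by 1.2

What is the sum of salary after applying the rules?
917700.0

Step 1: Tier 1 (salary ≤ 74130): 5 records, sum = 321000 × 1.0 = 321000.0
Step 2: Tier 2 (74130 < salary ≤ 94260): 2 records, sum = 177000 × 1.1 = 194700.0
Step 3: Tier 3 (salary > 94260): 3 records, sum = 335000 × 1.2 = 402000.0
Step 4: Final sum = 321000.0 + 194700.0 + 402000.0 = 917700.0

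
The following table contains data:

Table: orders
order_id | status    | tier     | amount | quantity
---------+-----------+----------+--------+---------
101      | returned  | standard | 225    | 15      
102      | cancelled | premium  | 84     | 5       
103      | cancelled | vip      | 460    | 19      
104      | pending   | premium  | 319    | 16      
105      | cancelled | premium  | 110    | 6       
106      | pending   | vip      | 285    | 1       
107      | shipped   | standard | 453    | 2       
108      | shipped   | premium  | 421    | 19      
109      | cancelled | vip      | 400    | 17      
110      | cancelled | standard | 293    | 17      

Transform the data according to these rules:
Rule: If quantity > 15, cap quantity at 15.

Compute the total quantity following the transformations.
104

Step 1: 5 records have quantity > 15
Step 2: These records originally summed to 88
Step 3: After capping: 5 × 15 = 75
Step 4: Unaffected records sum: 29
Step 5: Final sum = 75 + 29 = 104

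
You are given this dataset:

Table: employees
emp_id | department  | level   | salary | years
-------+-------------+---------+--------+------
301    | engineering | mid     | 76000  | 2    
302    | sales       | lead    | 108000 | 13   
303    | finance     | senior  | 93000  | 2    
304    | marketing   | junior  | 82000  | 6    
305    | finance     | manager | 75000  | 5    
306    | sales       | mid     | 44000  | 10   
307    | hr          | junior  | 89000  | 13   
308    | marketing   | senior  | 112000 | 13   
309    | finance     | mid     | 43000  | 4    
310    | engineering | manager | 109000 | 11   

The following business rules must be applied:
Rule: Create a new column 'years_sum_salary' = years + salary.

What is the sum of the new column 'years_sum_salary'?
831079

Step 1: For each record, compute years + salary
Example calculations:
  2 + 76000 = 76002
  13 + 108000 = 108013
  2 + 93000 = 93002
  ...
Step 2: Sum all derived values
Step 3: Total = 831079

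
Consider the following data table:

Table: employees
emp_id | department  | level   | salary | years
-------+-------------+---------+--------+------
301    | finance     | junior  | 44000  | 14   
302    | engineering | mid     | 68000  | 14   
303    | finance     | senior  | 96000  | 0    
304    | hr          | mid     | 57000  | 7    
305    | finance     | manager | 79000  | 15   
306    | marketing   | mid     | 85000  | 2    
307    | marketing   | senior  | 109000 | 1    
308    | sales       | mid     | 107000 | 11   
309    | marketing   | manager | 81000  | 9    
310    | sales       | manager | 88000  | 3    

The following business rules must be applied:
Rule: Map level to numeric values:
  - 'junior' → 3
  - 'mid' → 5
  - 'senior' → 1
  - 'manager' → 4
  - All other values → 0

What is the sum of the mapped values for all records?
37

Step 1: Apply mapping to each record
Step 2: Count by status:
  'junior': 1 records × 3 = 3
  'mid': 4 records × 5 = 20
  'senior': 2 records × 1 = 2
  'manager': 3 records × 4 = 12
Step 3: Sum all mapped values = 37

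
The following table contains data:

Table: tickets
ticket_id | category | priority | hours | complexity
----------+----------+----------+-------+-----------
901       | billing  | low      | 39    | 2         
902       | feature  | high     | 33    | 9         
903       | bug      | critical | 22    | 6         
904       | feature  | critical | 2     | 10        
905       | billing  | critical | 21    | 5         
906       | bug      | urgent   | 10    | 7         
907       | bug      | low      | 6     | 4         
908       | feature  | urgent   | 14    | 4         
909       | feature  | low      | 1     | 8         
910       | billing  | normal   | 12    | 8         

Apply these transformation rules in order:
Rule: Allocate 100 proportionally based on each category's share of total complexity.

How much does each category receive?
billing: 23.81, bug: 26.98, feature: 49.21

Step 1: Calculate total complexity = 63
Step 2: Calculate each category's proportion:
  billing: 15/63 = 23.81% → 23.81
  bug: 17/63 = 26.98% → 26.98
  feature: 31/63 = 49.21% → 49.21
Step 3: Verify: sum of allocations ≈ 100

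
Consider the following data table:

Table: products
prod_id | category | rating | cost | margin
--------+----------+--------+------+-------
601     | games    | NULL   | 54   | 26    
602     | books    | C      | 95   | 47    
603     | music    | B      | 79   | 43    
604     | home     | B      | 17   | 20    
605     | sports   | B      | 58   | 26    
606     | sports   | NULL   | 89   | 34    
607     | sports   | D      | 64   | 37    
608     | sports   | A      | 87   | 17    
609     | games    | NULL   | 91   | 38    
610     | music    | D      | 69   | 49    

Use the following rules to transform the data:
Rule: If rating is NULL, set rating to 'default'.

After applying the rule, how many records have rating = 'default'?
3

Step 1: Count records where rating IS NULL
Step 2: Found 3 records with NULL rating
Step 3: These records will have rating set to 'default'
Step 4: Records already having rating = 'default': 0
Step 5: Answer: 3 + 0 = 3 records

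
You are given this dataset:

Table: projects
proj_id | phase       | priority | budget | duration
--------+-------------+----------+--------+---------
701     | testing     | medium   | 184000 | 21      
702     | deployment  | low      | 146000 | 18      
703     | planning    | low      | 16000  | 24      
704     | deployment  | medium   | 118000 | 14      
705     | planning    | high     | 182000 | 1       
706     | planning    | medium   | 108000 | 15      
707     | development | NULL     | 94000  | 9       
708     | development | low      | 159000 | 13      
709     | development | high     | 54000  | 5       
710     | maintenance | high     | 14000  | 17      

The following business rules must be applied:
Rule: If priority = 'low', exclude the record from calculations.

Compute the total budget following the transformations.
754000

Step 1: Identify records where priority = 'low'
Step 2: The excluded records sum to 321000
Step 3: Original total budget = 1075000
Step 4: Remaining total = 1075000 - 321000 = 754000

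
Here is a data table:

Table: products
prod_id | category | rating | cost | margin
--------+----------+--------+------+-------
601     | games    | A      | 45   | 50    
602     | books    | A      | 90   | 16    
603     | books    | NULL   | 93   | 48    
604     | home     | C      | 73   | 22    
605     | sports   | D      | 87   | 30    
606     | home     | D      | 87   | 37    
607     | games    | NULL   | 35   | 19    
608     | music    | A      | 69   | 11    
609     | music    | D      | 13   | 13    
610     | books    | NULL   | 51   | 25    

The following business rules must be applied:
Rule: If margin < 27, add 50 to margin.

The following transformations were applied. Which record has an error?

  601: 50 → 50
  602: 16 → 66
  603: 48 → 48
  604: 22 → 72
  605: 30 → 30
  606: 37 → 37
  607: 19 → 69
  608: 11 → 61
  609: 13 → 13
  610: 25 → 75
Record 609 has an error. The correct transformed value should be 63, not 13.

Step 1: Check each record against the rule
Step 2: Record 609 has margin = 13
Step 3: Since 13 < 27, the bonus should have been applied
Step 4: Correct value = 63, but claimed value = 13
Conclusion: Record 609 has the error.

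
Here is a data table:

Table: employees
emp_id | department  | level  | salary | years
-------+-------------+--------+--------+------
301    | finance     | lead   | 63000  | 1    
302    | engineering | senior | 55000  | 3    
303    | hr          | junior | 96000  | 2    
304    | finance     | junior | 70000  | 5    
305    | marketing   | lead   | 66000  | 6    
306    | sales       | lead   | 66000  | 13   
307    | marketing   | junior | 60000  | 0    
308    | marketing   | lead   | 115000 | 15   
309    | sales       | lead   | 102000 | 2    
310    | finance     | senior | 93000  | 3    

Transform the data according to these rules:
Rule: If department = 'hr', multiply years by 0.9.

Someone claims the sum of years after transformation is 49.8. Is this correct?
Yes, the result is correct.

Step 1: Calculate the correct sum after transformation
Step 2: Apply multiplier 0.9 to records where department = 'hr'
Step 3: Correct result = 49.8
Step 4: Claimed result = 49.8
Step 5: 49.8 = 49.8 ✓
Conclusion: The claimed result is correct.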